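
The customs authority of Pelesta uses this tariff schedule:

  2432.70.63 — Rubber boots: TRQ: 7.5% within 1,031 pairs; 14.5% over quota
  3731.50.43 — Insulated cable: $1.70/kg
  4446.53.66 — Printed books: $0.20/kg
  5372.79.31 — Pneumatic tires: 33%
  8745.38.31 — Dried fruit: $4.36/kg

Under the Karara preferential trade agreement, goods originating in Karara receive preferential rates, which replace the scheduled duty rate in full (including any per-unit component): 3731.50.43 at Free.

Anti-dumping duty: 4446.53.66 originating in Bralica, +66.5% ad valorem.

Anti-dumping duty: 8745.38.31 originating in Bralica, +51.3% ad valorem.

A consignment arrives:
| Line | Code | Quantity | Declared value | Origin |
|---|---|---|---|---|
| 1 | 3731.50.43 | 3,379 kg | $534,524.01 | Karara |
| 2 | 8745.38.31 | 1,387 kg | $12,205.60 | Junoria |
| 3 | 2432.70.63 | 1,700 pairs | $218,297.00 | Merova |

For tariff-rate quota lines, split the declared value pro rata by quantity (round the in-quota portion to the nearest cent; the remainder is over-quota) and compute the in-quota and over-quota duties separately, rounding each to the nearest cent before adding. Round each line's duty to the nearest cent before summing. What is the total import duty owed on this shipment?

$28,433.03

Line 1 (3731.50.43, Karara, 3,379 kg, $534,524.01):
Base rate for 3731.50.43 is $1.70/kg.
Origin Karara qualifies under the Pelesta–Karara agreement and 3731.50.43 is covered: preferential rate Free applies instead.
Duty = $534,524.01 × 0% = $0.00.
Line 2 (8745.38.31, Junoria, 1,387 kg, $12,205.60):
Base rate for 8745.38.31 is $4.36/kg.
The additional-duty order on 8745.38.31 targets Bralica, not Junoria; it does not apply.
Duty = 1,387 × $4.36 = $6,047.32.
Line 3 (2432.70.63, Merova, 1,700 pairs, $218,297.00):
Code 2432.70.63 is under a tariff-rate quota (threshold 1,031 pairs). In-quota: 1,031 pairs at 7.5%; over-quota: 669 pairs at 14.5%.
Pro-rata value split: in-quota = $218,297.00 × 1,031/1,700 = $132,390.71; over-quota = $218,297.00 − $132,390.71 = $85,906.29.
In-quota duty = $132,390.71 × 7.5% = $9,929.30. Over-quota duty = $85,906.29 × 14.5% = $12,456.41.
Line duty = $9,929.30 + $12,456.41 = $22,385.71.
Total = $0.00 + $6,047.32 + $22,385.71 = $28,433.03.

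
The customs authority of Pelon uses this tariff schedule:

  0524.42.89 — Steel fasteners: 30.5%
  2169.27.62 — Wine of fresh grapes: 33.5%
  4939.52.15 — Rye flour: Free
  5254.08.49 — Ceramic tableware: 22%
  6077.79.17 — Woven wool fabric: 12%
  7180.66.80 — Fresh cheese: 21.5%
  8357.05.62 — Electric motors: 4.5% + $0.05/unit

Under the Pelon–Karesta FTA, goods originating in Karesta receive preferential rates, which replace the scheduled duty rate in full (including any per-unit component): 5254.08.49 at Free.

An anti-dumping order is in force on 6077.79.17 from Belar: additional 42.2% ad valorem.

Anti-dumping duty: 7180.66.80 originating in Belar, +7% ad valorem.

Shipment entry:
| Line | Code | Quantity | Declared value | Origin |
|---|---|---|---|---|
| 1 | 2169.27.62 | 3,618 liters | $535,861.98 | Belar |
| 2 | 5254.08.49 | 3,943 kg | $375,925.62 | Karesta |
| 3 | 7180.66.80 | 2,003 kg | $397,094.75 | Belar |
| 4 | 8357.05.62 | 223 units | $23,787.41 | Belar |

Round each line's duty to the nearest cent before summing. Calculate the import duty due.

$293,767.34

Line 1 (2169.27.62, Belar, 3,618 liters, $535,861.98):
Base rate for 2169.27.62 is 33.5%.
Duty = $535,861.98 × 33.5% = $179,513.76.
Line 2 (5254.08.49, Karesta, 3,943 kg, $375,925.62):
Base rate for 5254.08.49 is 22%.
Origin Karesta qualifies under the Pelon–Karesta agreement and 5254.08.49 is covered: preferential rate Free applies instead.
Duty = $375,925.62 × 0% = $0.00.
Line 3 (7180.66.80, Belar, 2,003 kg, $397,094.75):
Base rate for 7180.66.80 is 21.5%.
Additional duty on 7180.66.80 from Belar: +7%. Applied ad valorem rate: 21.5% + 7% = 28.5%.
Duty = $397,094.75 × 28.5% = $113,172.00.
Line 4 (8357.05.62, Belar, 223 units, $23,787.41):
Base rate for 8357.05.62 is 4.5% + $0.05/unit.
Duty = $23,787.41 × 4.5% + 223 × $0.05 = $1,081.58.
Total = $179,513.76 + $0.00 + $113,172.00 + $1,081.58 = $293,767.34.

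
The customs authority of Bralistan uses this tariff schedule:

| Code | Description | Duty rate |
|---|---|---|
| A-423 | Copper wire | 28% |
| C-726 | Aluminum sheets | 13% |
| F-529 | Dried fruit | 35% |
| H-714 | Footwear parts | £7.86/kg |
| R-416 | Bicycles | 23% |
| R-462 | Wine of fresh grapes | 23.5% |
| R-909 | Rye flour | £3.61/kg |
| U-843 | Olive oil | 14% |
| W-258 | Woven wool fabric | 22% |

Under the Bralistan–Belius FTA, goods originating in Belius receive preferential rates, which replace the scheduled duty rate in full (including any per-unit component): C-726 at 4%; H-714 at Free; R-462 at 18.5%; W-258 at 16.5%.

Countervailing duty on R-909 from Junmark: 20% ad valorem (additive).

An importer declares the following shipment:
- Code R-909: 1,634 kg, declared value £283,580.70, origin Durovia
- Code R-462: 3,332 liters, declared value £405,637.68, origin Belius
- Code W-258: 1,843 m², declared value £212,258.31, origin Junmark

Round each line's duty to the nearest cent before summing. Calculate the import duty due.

£127,638.54

Line 1 (R-909, Durovia, 1,634 kg, £283,580.70):
Base rate for R-909 is £3.61/kg.
The additional-duty order on R-909 targets Junmark, not Durovia; it does not apply.
Duty = 1,634 × £3.61 = £5,898.74.
Line 2 (R-462, Belius, 3,332 liters, £405,637.68):
Base rate for R-462 is 23.5%.
Origin Belius qualifies under the Bralistan–Belius agreement and R-462 is covered: preferential rate 18.5% applies instead.
Duty = £405,637.68 × 18.5% = £75,042.97.
Line 3 (W-258, Junmark, 1,843 m², £212,258.31):
Base rate for W-258 is 22%.
W-258 has an FTA preferential rate, but origin Junmark is not Belius; base rate stands.
Duty = £212,258.31 × 22% = £46,696.83.
Total = £5,898.74 + £75,042.97 + £46,696.83 = £127,638.54.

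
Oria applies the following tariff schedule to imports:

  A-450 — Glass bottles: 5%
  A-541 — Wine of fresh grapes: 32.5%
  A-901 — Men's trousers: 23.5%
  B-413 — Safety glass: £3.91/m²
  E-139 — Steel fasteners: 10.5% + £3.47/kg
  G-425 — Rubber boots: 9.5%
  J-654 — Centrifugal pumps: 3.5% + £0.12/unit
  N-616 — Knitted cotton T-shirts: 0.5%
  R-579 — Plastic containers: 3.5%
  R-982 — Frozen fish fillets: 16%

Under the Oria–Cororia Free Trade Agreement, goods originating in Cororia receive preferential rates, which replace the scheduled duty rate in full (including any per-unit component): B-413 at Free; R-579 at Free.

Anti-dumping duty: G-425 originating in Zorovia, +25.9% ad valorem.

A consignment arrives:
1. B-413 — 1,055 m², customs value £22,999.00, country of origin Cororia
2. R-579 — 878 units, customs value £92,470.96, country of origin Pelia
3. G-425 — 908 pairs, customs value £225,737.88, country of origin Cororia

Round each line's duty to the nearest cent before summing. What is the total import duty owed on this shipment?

Line 1 (B-413, Cororia, 1,055 m², £22,999.00):
Base rate for B-413 is £3.91/m².
Origin Cororia qualifies under the Oria–Cororia agreement and B-413 is covered: preferential rate Free applies instead.
Duty = £22,999.00 × 0% = £0.00.
Line 2 (R-579, Pelia, 878 units, £92,470.96):
Base rate for R-579 is 3.5%.
R-579 has an FTA preferential rate, but origin Pelia is not Cororia; base rate stands.
Duty = £92,470.96 × 3.5% = £3,236.48.
Line 3 (G-425, Cororia, 908 pairs, £225,737.88):
Base rate for G-425 is 9.5%.
Origin Cororia is the FTA partner but G-425 is not on the preference list; base rate stands.
The additional-duty order on G-425 targets Zorovia, not Cororia; it does not apply.
Duty = £225,737.88 × 9.5% = £21,445.10.
Total = £0.00 + £3,236.48 + £21,445.10 = £24,681.58.

£24,681.58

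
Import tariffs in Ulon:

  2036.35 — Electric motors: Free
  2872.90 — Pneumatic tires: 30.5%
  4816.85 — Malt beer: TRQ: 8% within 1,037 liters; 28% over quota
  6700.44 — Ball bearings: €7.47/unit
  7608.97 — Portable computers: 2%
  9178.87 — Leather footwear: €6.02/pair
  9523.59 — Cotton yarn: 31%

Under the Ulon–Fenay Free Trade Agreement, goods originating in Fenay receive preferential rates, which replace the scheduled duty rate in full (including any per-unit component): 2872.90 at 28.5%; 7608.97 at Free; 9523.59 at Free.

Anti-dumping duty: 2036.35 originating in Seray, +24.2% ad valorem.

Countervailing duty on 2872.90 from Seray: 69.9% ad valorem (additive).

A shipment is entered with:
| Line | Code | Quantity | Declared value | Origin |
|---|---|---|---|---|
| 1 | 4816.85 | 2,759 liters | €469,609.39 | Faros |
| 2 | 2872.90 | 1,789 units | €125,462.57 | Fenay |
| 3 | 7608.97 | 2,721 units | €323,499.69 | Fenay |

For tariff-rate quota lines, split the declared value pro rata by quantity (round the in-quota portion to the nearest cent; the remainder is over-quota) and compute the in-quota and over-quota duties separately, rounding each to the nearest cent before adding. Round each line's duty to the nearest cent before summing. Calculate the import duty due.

Line 1 (4816.85, Faros, 2,759 liters, €469,609.39):
Code 4816.85 is under a tariff-rate quota (threshold 1,037 liters). In-quota: 1,037 liters at 8%; over-quota: 1,722 liters at 28%.
Pro-rata value split: in-quota = €469,609.39 × 1,037/2,759 = €176,507.77; over-quota = €469,609.39 − €176,507.77 = €293,101.62.
In-quota duty = €176,507.77 × 8% = €14,120.62. Over-quota duty = €293,101.62 × 28% = €82,068.45.
Line duty = €14,120.62 + €82,068.45 = €96,189.07.
Line 2 (2872.90, Fenay, 1,789 units, €125,462.57):
Base rate for 2872.90 is 30.5%.
Origin Fenay qualifies under the Ulon–Fenay agreement and 2872.90 is covered: preferential rate 28.5% applies instead.
The additional-duty order on 2872.90 targets Seray, not Fenay; it does not apply.
Duty = €125,462.57 × 28.5% = €35,756.83.
Line 3 (7608.97, Fenay, 2,721 units, €323,499.69):
Base rate for 7608.97 is 2%.
Origin Fenay qualifies under the Ulon–Fenay agreement and 7608.97 is covered: preferential rate Free applies instead.
Duty = €323,499.69 × 0% = €0.00.
Total = €96,189.07 + €35,756.83 + €0.00 = €131,945.90.

€131,945.90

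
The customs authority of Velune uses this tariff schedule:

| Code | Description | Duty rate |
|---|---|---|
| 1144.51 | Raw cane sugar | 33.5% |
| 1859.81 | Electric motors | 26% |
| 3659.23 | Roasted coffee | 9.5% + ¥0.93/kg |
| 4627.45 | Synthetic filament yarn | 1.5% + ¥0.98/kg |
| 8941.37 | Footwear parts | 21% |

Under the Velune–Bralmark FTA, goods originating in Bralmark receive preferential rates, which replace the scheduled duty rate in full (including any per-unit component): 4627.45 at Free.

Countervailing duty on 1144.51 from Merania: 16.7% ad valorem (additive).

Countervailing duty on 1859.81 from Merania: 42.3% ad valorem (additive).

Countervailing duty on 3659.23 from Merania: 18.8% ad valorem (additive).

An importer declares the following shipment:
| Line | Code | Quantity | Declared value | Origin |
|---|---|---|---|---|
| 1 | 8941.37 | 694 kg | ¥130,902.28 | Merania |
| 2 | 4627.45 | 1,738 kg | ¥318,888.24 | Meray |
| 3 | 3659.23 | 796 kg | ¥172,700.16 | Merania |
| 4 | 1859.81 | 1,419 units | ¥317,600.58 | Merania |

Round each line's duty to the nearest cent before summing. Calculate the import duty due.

Line 1 (8941.37, Merania, 694 kg, ¥130,902.28):
Base rate for 8941.37 is 21%.
Duty = ¥130,902.28 × 21% = ¥27,489.48.
Line 2 (4627.45, Meray, 1,738 kg, ¥318,888.24):
Base rate for 4627.45 is 1.5% + ¥0.98/kg.
4627.45 has an FTA preferential rate, but origin Meray is not Bralmark; base rate stands.
Duty = ¥318,888.24 × 1.5% + 1,738 × ¥0.98 = ¥6,486.56.
Line 3 (3659.23, Merania, 796 kg, ¥172,700.16):
Base rate for 3659.23 is 9.5% + ¥0.93/kg.
Additional duty on 3659.23 from Merania: +18.8%. Applied ad valorem rate: 9.5% + 18.8% = 28.3%.
Duty = ¥172,700.16 × 28.3% + 796 × ¥0.93 = ¥49,614.43.
Line 4 (1859.81, Merania, 1,419 units, ¥317,600.58):
Base rate for 1859.81 is 26%.
Additional duty on 1859.81 from Merania: +42.3%. Applied ad valorem rate: 26% + 42.3% = 68.3%.
Duty = ¥317,600.58 × 68.3% = ¥216,921.20.
Total = ¥27,489.48 + ¥6,486.56 + ¥49,614.43 + ¥216,921.20 = ¥300,511.67.

¥300,511.67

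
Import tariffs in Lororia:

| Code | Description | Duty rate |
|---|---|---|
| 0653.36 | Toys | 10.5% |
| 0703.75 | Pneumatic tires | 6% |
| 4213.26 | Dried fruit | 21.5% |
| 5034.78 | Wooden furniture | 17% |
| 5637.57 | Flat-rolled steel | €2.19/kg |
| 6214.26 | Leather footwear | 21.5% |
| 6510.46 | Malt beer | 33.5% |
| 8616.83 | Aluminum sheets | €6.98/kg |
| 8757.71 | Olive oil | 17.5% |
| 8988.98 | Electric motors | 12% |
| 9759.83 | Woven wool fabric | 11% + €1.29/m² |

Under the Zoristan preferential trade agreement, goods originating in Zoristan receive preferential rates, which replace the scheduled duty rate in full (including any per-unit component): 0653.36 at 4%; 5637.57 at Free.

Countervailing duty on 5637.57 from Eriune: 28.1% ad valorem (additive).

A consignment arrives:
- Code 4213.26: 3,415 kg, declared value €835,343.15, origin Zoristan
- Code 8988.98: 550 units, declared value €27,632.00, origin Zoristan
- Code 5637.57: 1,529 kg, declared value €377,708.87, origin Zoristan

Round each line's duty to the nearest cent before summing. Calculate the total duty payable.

Line 1 (4213.26, Zoristan, 3,415 kg, €835,343.15):
Base rate for 4213.26 is 21.5%.
Origin Zoristan is the FTA partner but 4213.26 is not on the preference list; base rate stands.
Duty = €835,343.15 × 21.5% = €179,598.78.
Line 2 (8988.98, Zoristan, 550 units, €27,632.00):
Base rate for 8988.98 is 12%.
Origin Zoristan is the FTA partner but 8988.98 is not on the preference list; base rate stands.
Duty = €27,632.00 × 12% = €3,315.84.
Line 3 (5637.57, Zoristan, 1,529 kg, €377,708.87):
Base rate for 5637.57 is €2.19/kg.
Origin Zoristan qualifies under the Lororia–Zoristan agreement and 5637.57 is covered: preferential rate Free applies instead.
The additional-duty order on 5637.57 targets Eriune, not Zoristan; it does not apply.
Duty = €377,708.87 × 0% = €0.00.
Total = €179,598.78 + €3,315.84 + €0.00 = €182,914.62.

€182,914.62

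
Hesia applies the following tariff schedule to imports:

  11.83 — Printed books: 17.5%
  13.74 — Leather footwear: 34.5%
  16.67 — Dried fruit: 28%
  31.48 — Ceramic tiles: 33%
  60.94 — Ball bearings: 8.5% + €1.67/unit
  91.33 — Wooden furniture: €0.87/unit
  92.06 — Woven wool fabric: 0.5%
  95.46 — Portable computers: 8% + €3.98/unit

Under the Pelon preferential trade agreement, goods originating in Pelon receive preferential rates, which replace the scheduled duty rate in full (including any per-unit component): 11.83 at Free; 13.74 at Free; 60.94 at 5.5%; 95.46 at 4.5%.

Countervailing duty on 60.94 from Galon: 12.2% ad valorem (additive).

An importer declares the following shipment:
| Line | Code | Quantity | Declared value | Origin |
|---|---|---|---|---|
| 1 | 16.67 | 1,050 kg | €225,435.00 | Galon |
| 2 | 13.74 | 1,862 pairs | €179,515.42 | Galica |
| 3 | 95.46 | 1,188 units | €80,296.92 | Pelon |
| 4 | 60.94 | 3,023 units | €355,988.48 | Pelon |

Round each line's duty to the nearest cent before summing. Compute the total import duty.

Line 1 (16.67, Galon, 1,050 kg, €225,435.00):
Base rate for 16.67 is 28%.
Duty = €225,435.00 × 28% = €63,121.80.
Line 2 (13.74, Galica, 1,862 pairs, €179,515.42):
Base rate for 13.74 is 34.5%.
13.74 has an FTA preferential rate, but origin Galica is not Pelon; base rate stands.
Duty = €179,515.42 × 34.5% = €61,932.82.
Line 3 (95.46, Pelon, 1,188 units, €80,296.92):
Base rate for 95.46 is 8% + €3.98/unit.
Origin Pelon qualifies under the Hesia–Pelon agreement and 95.46 is covered: preferential rate 4.5% applies instead.
Duty = €80,296.92 × 4.5% = €3,613.36.
Line 4 (60.94, Pelon, 3,023 units, €355,988.48):
Base rate for 60.94 is 8.5% + €1.67/unit.
Origin Pelon qualifies under the Hesia–Pelon agreement and 60.94 is covered: preferential rate 5.5% applies instead.
The additional-duty order on 60.94 targets Galon, not Pelon; it does not apply.
Duty = €355,988.48 × 5.5% = €19,579.37.
Total = €63,121.80 + €61,932.82 + €3,613.36 + €19,579.37 = €148,247.35.

€148,247.35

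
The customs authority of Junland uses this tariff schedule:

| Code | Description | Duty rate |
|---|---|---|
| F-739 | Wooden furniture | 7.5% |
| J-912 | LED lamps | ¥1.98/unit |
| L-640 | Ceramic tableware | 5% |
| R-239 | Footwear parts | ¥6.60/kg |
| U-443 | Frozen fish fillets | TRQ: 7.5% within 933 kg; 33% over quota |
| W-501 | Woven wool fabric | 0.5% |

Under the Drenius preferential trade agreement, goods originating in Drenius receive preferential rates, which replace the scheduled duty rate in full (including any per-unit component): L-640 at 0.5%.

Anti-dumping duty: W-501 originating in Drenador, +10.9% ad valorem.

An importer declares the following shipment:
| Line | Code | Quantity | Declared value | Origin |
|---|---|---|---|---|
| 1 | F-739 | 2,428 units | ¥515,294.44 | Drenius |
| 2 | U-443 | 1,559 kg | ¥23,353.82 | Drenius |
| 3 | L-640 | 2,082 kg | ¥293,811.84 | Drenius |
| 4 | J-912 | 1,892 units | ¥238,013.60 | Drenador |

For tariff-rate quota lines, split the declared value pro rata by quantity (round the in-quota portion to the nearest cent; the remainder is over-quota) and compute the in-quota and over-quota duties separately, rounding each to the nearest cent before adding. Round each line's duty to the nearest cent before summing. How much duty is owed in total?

Line 1 (F-739, Drenius, 2,428 units, ¥515,294.44):
Base rate for F-739 is 7.5%.
Origin Drenius is the FTA partner but F-739 is not on the preference list; base rate stands.
Duty = ¥515,294.44 × 7.5% = ¥38,647.08.
Line 2 (U-443, Drenius, 1,559 kg, ¥23,353.82):
Code U-443 is under a tariff-rate quota (threshold 933 kg). In-quota: 933 kg at 7.5%; over-quota: 626 kg at 33%.
Pro-rata value split: in-quota = ¥23,353.82 × 933/1,559 = ¥13,976.34; over-quota = ¥23,353.82 − ¥13,976.34 = ¥9,377.48.
In-quota duty = ¥13,976.34 × 7.5% = ¥1,048.23. Over-quota duty = ¥9,377.48 × 33% = ¥3,094.57.
Line duty = ¥1,048.23 + ¥3,094.57 = ¥4,142.80.
Line 3 (L-640, Drenius, 2,082 kg, ¥293,811.84):
Base rate for L-640 is 5%.
Origin Drenius qualifies under the Junland–Drenius agreement and L-640 is covered: preferential rate 0.5% applies instead.
Duty = ¥293,811.84 × 0.5% = ¥1,469.06.
Line 4 (J-912, Drenador, 1,892 units, ¥238,013.60):
Base rate for J-912 is ¥1.98/unit.
Duty = 1,892 × ¥1.98 = ¥3,746.16.
Total = ¥38,647.08 + ¥4,142.80 + ¥1,469.06 + ¥3,746.16 = ¥48,005.10.

¥48,005.10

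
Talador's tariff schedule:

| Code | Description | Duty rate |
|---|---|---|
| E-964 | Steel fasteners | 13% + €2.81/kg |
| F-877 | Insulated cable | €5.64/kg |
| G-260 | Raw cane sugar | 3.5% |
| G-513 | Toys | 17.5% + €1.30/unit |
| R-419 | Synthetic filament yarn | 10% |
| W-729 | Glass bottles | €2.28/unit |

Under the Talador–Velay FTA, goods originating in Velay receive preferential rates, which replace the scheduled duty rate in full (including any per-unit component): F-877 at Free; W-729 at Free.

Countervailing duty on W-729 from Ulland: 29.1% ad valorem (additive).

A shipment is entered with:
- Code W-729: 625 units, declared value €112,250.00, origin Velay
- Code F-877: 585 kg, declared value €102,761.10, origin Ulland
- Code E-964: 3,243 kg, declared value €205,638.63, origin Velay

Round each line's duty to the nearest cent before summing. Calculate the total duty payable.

€39,145.25

Line 1 (W-729, Velay, 625 units, €112,250.00):
Base rate for W-729 is €2.28/unit.
Origin Velay qualifies under the Talador–Velay agreement and W-729 is covered: preferential rate Free applies instead.
The additional-duty order on W-729 targets Ulland, not Velay; it does not apply.
Duty = €112,250.00 × 0% = €0.00.
Line 2 (F-877, Ulland, 585 kg, €102,761.10):
Base rate for F-877 is €5.64/kg.
F-877 has an FTA preferential rate, but origin Ulland is not Velay; base rate stands.
Duty = 585 × €5.64 = €3,299.40.
Line 3 (E-964, Velay, 3,243 kg, €205,638.63):
Base rate for E-964 is 13% + €2.81/kg.
Origin Velay is the FTA partner but E-964 is not on the preference list; base rate stands.
Duty = €205,638.63 × 13% + 3,243 × €2.81 = €35,845.85.
Total = €0.00 + €3,299.40 + €35,845.85 = €39,145.25.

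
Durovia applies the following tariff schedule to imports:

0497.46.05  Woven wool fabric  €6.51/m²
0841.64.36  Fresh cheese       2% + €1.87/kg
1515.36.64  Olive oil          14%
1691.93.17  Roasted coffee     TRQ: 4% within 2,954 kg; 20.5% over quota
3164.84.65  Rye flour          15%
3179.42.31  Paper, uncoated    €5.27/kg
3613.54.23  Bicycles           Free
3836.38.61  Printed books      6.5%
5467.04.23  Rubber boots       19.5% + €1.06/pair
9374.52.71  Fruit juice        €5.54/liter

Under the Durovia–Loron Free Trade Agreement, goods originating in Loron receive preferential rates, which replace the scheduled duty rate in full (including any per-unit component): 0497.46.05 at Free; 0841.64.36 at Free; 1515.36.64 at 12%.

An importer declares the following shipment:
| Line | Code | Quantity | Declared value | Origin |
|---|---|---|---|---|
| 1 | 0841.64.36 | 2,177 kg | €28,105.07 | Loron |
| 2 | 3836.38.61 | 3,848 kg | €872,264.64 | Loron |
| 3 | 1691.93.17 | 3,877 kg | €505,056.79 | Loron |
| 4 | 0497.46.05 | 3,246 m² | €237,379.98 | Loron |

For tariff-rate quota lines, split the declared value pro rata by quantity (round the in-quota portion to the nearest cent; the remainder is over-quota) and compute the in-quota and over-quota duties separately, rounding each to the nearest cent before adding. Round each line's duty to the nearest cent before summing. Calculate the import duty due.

Line 1 (0841.64.36, Loron, 2,177 kg, €28,105.07):
Base rate for 0841.64.36 is 2% + €1.87/kg.
Origin Loron qualifies under the Durovia–Loron agreement and 0841.64.36 is covered: preferential rate Free applies instead.
Duty = €28,105.07 × 0% = €0.00.
Line 2 (3836.38.61, Loron, 3,848 kg, €872,264.64):
Base rate for 3836.38.61 is 6.5%.
Origin Loron is the FTA partner but 3836.38.61 is not on the preference list; base rate stands.
Duty = €872,264.64 × 6.5% = €56,697.20.
Line 3 (1691.93.17, Loron, 3,877 kg, €505,056.79):
Code 1691.93.17 is under a tariff-rate quota (threshold 2,954 kg). In-quota: 2,954 kg at 4%; over-quota: 923 kg at 20.5%.
Pro-rata value split: in-quota = €505,056.79 × 2,954/3,877 = €384,817.58; over-quota = €505,056.79 − €384,817.58 = €120,239.21.
In-quota duty = €384,817.58 × 4% = €15,392.70. Over-quota duty = €120,239.21 × 20.5% = €24,649.04.
Line duty = €15,392.70 + €24,649.04 = €40,041.74.
Line 4 (0497.46.05, Loron, 3,246 m², €237,379.98):
Base rate for 0497.46.05 is €6.51/m².
Origin Loron qualifies under the Durovia–Loron agreement and 0497.46.05 is covered: preferential rate Free applies instead.
Duty = €237,379.98 × 0% = €0.00.
Total = €0.00 + €56,697.20 + €40,041.74 + €0.00 = €96,738.94.

€96,738.94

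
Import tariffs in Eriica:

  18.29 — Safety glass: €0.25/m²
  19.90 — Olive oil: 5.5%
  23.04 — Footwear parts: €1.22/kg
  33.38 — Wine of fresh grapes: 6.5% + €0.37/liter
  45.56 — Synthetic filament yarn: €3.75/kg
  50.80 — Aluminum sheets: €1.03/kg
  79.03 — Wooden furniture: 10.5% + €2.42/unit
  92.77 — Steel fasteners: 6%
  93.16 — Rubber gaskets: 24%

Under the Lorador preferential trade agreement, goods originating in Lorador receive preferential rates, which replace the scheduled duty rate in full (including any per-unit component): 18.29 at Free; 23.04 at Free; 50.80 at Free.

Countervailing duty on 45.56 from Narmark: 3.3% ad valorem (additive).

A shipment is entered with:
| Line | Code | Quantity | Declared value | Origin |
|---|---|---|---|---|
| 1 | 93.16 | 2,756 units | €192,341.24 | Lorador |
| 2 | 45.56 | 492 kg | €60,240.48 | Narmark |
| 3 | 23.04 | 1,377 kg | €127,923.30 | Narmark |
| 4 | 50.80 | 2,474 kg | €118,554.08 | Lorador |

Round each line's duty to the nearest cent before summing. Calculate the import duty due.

€51,674.78

Line 1 (93.16, Lorador, 2,756 units, €192,341.24):
Base rate for 93.16 is 24%.
Origin Lorador is the FTA partner but 93.16 is not on the preference list; base rate stands.
Duty = €192,341.24 × 24% = €46,161.90.
Line 2 (45.56, Narmark, 492 kg, €60,240.48):
Base rate for 45.56 is €3.75/kg.
Additional duty on 45.56 from Narmark: +3.3% ad valorem. Applied ad valorem rate = 3.3%.
Duty = €60,240.48 × 3.3% + 492 × €3.75 = €3,832.94.
Line 3 (23.04, Narmark, 1,377 kg, €127,923.30):
Base rate for 23.04 is €1.22/kg.
23.04 has an FTA preferential rate, but origin Narmark is not Lorador; base rate stands.
Duty = 1,377 × €1.22 = €1,679.94.
Line 4 (50.80, Lorador, 2,474 kg, €118,554.08):
Base rate for 50.80 is €1.03/kg.
Origin Lorador qualifies under the Eriica–Lorador agreement and 50.80 is covered: preferential rate Free applies instead.
Duty = €118,554.08 × 0% = €0.00.
Total = €46,161.90 + €3,832.94 + €1,679.94 + €0.00 = €51,674.78.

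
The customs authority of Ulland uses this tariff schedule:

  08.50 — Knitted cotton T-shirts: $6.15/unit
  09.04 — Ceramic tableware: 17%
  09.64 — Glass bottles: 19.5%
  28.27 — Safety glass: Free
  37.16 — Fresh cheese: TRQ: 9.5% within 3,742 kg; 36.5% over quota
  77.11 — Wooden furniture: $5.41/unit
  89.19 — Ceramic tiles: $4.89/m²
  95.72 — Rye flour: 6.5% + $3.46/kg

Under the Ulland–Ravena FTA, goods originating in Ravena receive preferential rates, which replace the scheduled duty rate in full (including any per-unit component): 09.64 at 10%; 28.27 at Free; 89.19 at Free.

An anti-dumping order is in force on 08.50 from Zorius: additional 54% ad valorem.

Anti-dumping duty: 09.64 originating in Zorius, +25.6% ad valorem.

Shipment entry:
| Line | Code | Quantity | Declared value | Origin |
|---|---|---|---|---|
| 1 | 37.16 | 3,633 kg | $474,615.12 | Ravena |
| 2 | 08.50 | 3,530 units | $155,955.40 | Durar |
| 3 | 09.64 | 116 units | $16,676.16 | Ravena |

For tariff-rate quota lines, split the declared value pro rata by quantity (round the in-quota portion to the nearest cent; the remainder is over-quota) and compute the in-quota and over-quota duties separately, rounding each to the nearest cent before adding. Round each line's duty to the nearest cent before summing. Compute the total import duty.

Line 1 (37.16, Ravena, 3,633 kg, $474,615.12):
Code 37.16 is under a tariff-rate quota (threshold 3,742 kg). Quantity 3,633 kg is within the quota, so the in-quota rate 9.5% applies to the full value.
Duty = $474,615.12 × 9.5% = $45,088.44.
Line 2 (08.50, Durar, 3,530 units, $155,955.40):
Base rate for 08.50 is $6.15/unit.
The additional-duty order on 08.50 targets Zorius, not Durar; it does not apply.
Duty = 3,530 × $6.15 = $21,709.50.
Line 3 (09.64, Ravena, 116 units, $16,676.16):
Base rate for 09.64 is 19.5%.
Origin Ravena qualifies under the Ulland–Ravena agreement and 09.64 is covered: preferential rate 10% applies instead.
The additional-duty order on 09.64 targets Zorius, not Ravena; it does not apply.
Duty = $16,676.16 × 10% = $1,667.62.
Total = $45,088.44 + $21,709.50 + $1,667.62 = $68,465.56.

$68,465.56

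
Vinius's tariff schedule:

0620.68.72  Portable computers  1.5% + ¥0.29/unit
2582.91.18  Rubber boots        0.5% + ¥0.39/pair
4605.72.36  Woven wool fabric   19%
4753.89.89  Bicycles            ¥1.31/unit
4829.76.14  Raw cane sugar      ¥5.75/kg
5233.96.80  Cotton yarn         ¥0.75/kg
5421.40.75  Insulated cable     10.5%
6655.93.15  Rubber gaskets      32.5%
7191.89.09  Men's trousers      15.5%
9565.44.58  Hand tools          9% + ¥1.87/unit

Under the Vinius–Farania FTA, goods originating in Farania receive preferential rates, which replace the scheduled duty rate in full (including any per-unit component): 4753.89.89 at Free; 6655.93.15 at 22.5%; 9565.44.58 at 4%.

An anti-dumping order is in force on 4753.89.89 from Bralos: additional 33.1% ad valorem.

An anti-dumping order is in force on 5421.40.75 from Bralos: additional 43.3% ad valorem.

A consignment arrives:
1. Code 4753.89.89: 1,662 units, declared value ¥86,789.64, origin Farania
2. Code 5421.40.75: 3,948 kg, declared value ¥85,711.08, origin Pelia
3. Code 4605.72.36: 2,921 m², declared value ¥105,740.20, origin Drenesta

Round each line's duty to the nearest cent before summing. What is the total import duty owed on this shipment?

¥29,090.30

Line 1 (4753.89.89, Farania, 1,662 units, ¥86,789.64):
Base rate for 4753.89.89 is ¥1.31/unit.
Origin Farania qualifies under the Vinius–Farania agreement and 4753.89.89 is covered: preferential rate Free applies instead.
The additional-duty order on 4753.89.89 targets Bralos, not Farania; it does not apply.
Duty = ¥86,789.64 × 0% = ¥0.00.
Line 2 (5421.40.75, Pelia, 3,948 kg, ¥85,711.08):
Base rate for 5421.40.75 is 10.5%.
The additional-duty order on 5421.40.75 targets Bralos, not Pelia; it does not apply.
Duty = ¥85,711.08 × 10.5% = ¥8,999.66.
Line 3 (4605.72.36, Drenesta, 2,921 m², ¥105,740.20):
Base rate for 4605.72.36 is 19%.
Duty = ¥105,740.20 × 19% = ¥20,090.64.
Total = ¥0.00 + ¥8,999.66 + ¥20,090.64 = ¥29,090.30.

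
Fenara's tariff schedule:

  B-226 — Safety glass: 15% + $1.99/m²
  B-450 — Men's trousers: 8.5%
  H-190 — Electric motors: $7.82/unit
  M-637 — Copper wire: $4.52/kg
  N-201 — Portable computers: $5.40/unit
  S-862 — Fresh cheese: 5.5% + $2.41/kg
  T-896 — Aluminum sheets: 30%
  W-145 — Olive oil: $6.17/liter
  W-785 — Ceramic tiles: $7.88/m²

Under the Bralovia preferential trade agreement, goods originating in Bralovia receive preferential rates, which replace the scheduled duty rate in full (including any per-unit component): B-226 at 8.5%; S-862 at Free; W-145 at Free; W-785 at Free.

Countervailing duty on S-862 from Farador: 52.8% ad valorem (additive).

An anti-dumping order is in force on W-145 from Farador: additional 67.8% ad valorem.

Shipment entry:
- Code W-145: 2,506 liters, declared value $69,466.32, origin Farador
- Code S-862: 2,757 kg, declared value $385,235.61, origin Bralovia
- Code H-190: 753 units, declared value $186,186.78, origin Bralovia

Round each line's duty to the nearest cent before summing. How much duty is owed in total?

Line 1 (W-145, Farador, 2,506 liters, $69,466.32):
Base rate for W-145 is $6.17/liter.
W-145 has an FTA preferential rate, but origin Farador is not Bralovia; base rate stands.
Additional duty on W-145 from Farador: +67.8% ad valorem. Applied ad valorem rate = 67.8%.
Duty = $69,466.32 × 67.8% + 2,506 × $6.17 = $62,560.18.
Line 2 (S-862, Bralovia, 2,757 kg, $385,235.61):
Base rate for S-862 is 5.5% + $2.41/kg.
Origin Bralovia qualifies under the Fenara–Bralovia agreement and S-862 is covered: preferential rate Free applies instead.
The additional-duty order on S-862 targets Farador, not Bralovia; it does not apply.
Duty = $385,235.61 × 0% = $0.00.
Line 3 (H-190, Bralovia, 753 units, $186,186.78):
Base rate for H-190 is $7.82/unit.
Origin Bralovia is the FTA partner but H-190 is not on the preference list; base rate stands.
Duty = 753 × $7.82 = $5,888.46.
Total = $62,560.18 + $0.00 + $5,888.46 = $68,448.64.

$68,448.64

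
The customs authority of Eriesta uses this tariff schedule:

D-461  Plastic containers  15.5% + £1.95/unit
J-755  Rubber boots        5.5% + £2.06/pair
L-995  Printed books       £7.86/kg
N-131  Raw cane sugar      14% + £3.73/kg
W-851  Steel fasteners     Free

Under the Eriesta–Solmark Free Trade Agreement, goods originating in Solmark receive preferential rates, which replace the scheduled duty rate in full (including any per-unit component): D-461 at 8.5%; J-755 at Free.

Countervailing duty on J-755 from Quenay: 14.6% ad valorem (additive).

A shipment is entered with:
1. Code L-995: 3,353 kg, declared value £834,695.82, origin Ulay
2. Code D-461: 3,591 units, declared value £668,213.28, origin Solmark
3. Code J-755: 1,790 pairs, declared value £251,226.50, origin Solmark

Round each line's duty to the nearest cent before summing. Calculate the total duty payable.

£83,152.71

Line 1 (L-995, Ulay, 3,353 kg, £834,695.82):
Base rate for L-995 is £7.86/kg.
Duty = 3,353 × £7.86 = £26,354.58.
Line 2 (D-461, Solmark, 3,591 units, £668,213.28):
Base rate for D-461 is 15.5% + £1.95/unit.
Origin Solmark qualifies under the Eriesta–Solmark agreement and D-461 is covered: preferential rate 8.5% applies instead.
Duty = £668,213.28 × 8.5% = £56,798.13.
Line 3 (J-755, Solmark, 1,790 pairs, £251,226.50):
Base rate for J-755 is 5.5% + £2.06/pair.
Origin Solmark qualifies under the Eriesta–Solmark agreement and J-755 is covered: preferential rate Free applies instead.
The additional-duty order on J-755 targets Quenay, not Solmark; it does not apply.
Duty = £251,226.50 × 0% = £0.00.
Total = £26,354.58 + £56,798.13 + £0.00 = £83,152.71.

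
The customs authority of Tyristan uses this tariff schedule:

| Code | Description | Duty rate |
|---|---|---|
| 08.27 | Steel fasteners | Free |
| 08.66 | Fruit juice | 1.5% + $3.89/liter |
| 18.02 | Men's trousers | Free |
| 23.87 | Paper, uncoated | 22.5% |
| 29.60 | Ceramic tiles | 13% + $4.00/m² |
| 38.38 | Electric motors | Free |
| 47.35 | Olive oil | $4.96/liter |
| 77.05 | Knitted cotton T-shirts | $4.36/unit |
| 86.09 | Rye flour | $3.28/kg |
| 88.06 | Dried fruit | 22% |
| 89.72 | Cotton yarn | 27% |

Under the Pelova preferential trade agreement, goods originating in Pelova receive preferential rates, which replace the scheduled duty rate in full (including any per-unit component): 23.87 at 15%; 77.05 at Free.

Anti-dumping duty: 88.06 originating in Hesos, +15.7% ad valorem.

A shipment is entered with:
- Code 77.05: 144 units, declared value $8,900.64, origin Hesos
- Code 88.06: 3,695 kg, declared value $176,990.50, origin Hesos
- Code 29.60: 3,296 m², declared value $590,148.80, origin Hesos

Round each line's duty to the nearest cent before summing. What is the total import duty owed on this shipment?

$157,256.60

Line 1 (77.05, Hesos, 144 units, $8,900.64):
Base rate for 77.05 is $4.36/unit.
77.05 has an FTA preferential rate, but origin Hesos is not Pelova; base rate stands.
Duty = 144 × $4.36 = $627.84.
Line 2 (88.06, Hesos, 3,695 kg, $176,990.50):
Base rate for 88.06 is 22%.
Additional duty on 88.06 from Hesos: +15.7%. Applied ad valorem rate: 22% + 15.7% = 37.7%.
Duty = $176,990.50 × 37.7% = $66,725.42.
Line 3 (29.60, Hesos, 3,296 m², $590,148.80):
Base rate for 29.60 is 13% + $4.00/m².
Duty = $590,148.80 × 13% + 3,296 × $4.00 = $89,903.34.
Total = $627.84 + $66,725.42 + $89,903.34 = $157,256.60.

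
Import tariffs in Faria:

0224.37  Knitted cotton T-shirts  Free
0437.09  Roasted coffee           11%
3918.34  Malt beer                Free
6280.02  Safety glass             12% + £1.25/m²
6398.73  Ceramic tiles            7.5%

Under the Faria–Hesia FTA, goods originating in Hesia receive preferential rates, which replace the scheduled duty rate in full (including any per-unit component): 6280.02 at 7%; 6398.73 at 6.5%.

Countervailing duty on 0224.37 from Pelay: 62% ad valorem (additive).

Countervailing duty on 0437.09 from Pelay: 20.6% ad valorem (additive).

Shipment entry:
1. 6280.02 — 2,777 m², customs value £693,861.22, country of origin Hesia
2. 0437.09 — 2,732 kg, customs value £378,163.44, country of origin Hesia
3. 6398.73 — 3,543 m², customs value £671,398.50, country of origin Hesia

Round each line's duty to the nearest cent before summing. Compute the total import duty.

£133,809.17

Line 1 (6280.02, Hesia, 2,777 m², £693,861.22):
Base rate for 6280.02 is 12% + £1.25/m².
Origin Hesia qualifies under the Faria–Hesia agreement and 6280.02 is covered: preferential rate 7% applies instead.
Duty = £693,861.22 × 7% = £48,570.29.
Line 2 (0437.09, Hesia, 2,732 kg, £378,163.44):
Base rate for 0437.09 is 11%.
Origin Hesia is the FTA partner but 0437.09 is not on the preference list; base rate stands.
The additional-duty order on 0437.09 targets Pelay, not Hesia; it does not apply.
Duty = £378,163.44 × 11% = £41,597.98.
Line 3 (6398.73, Hesia, 3,543 m², £671,398.50):
Base rate for 6398.73 is 7.5%.
Origin Hesia qualifies under the Faria–Hesia agreement and 6398.73 is covered: preferential rate 6.5% applies instead.
Duty = £671,398.50 × 6.5% = £43,640.90.
Total = £48,570.29 + £41,597.98 + £43,640.90 = £133,809.17.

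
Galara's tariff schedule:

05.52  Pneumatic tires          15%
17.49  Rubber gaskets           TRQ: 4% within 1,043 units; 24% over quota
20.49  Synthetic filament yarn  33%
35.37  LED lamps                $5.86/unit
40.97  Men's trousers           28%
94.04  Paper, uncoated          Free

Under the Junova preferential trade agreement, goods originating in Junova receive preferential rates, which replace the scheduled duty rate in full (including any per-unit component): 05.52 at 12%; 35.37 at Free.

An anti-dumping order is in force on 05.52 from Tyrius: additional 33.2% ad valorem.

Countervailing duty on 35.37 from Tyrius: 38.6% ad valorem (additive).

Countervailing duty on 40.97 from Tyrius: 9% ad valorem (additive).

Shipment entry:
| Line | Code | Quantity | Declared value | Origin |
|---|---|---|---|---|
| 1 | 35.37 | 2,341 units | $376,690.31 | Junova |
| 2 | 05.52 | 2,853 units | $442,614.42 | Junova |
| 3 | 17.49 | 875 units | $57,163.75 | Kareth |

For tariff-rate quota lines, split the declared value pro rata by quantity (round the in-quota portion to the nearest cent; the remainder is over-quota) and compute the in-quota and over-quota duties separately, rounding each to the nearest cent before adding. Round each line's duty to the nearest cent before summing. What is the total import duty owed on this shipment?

$55,400.28

Line 1 (35.37, Junova, 2,341 units, $376,690.31):
Base rate for 35.37 is $5.86/unit.
Origin Junova qualifies under the Galara–Junova agreement and 35.37 is covered: preferential rate Free applies instead.
The additional-duty order on 35.37 targets Tyrius, not Junova; it does not apply.
Duty = $376,690.31 × 0% = $0.00.
Line 2 (05.52, Junova, 2,853 units, $442,614.42):
Base rate for 05.52 is 15%.
Origin Junova qualifies under the Galara–Junova agreement and 05.52 is covered: preferential rate 12% applies instead.
The additional-duty order on 05.52 targets Tyrius, not Junova; it does not apply.
Duty = $442,614.42 × 12% = $53,113.73.
Line 3 (17.49, Kareth, 875 units, $57,163.75):
Code 17.49 is under a tariff-rate quota (threshold 1,043 units). Quantity 875 units is within the quota, so the in-quota rate 4% applies to the full value.
Duty = $57,163.75 × 4% = $2,286.55.
Total = $0.00 + $53,113.73 + $2,286.55 = $55,400.28.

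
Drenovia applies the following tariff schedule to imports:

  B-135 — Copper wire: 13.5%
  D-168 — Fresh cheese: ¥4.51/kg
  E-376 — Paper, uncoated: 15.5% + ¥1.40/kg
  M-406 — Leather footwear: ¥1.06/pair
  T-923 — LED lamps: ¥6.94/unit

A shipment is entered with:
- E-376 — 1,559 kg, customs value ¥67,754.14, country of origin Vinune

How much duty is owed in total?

Line 1 (E-376, Vinune, 1,559 kg, ¥67,754.14):
Base rate for E-376 is 15.5% + ¥1.40/kg.
Duty = ¥67,754.14 × 15.5% + 1,559 × ¥1.40 = ¥12,684.49.

¥12,684.49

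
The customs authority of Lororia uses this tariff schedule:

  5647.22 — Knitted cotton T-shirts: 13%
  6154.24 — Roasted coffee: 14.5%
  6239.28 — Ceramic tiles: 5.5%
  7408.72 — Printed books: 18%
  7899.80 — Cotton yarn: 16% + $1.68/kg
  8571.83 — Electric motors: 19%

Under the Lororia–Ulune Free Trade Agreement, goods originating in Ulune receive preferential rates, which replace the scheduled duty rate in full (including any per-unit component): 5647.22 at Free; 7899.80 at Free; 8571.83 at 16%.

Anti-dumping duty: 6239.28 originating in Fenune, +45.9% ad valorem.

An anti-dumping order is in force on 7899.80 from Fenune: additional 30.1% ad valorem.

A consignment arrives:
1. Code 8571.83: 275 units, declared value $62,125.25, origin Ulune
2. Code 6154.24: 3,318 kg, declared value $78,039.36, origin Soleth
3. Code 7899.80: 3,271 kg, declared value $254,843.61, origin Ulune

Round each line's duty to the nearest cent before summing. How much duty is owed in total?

$21,255.75

Line 1 (8571.83, Ulune, 275 units, $62,125.25):
Base rate for 8571.83 is 19%.
Origin Ulune qualifies under the Lororia–Ulune agreement and 8571.83 is covered: preferential rate 16% applies instead.
Duty = $62,125.25 × 16% = $9,940.04.
Line 2 (6154.24, Soleth, 3,318 kg, $78,039.36):
Base rate for 6154.24 is 14.5%.
Duty = $78,039.36 × 14.5% = $11,315.71.
Line 3 (7899.80, Ulune, 3,271 kg, $254,843.61):
Base rate for 7899.80 is 16% + $1.68/kg.
Origin Ulune qualifies under the Lororia–Ulune agreement and 7899.80 is covered: preferential rate Free applies instead.
The additional-duty order on 7899.80 targets Fenune, not Ulune; it does not apply.
Duty = $254,843.61 × 0% = $0.00.
Total = $9,940.04 + $11,315.71 + $0.00 = $21,255.75.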